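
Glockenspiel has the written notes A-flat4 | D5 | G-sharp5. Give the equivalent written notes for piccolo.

Ab5 D6 G#6

First find concert pitch: the glockenspiel sounds a perfect fifteenth above written, so A-flat4 D5 G-sharp5 sounds Ab6 D7 G#7.
Then write for piccolo: it sounds a perfect octave above written, so the part must be a perfect octave below concert.
Ab6 → Ab5
D7 → D6
G#7 → G#6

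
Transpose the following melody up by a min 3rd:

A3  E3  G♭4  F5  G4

A3 to C4
E3 to G3
Gb4 to Bbb4
F5 to Ab5
G4 to Bb4

C4 G3 Bbb4 Ab5 Bb4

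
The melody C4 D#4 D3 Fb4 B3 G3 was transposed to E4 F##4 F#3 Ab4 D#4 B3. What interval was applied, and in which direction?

up a major third

From C4 to E4 is 3 letter names — a third of some quality.
C4 to E4 is 4 semitones, which makes it a major third; the second version is higher, so the direction is up.
Checking another pair — G3 → B3 — gives the same interval.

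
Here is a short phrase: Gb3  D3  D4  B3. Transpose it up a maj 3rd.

Gb3 becomes Bb3
D3 becomes F#3
D4 becomes F#4
B3 becomes D#4

Bb3 F#3 F#4 D#4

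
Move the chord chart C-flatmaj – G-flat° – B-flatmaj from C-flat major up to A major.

Amaj E° G#maj

C-flat major up to A major is an augmented sixth; each chord root moves by that interval while the quality stays the same.
C-flatmaj: root C-flat up an augmented sixth → A, giving Amaj.
G-flat°: root G-flat up an augmented sixth → E, giving E°.
B-flatmaj: root B-flat up an augmented sixth → G#, giving G#maj.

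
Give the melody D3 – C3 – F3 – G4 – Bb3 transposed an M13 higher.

B4 A4 D5 E6 G5

D3 -> B4
C3 -> A4
F3 -> D5
G4 -> E6
Bb3 -> G5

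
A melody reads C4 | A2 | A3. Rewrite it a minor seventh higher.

C4 to Bb4
A2 to G3
A3 to G4

Bb4 G3 G4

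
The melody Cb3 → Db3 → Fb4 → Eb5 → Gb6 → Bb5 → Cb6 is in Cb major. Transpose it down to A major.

Cb major to A major down is a diminished third, so every note moves down by that interval.
Cb3 -> A2
Db3 -> B2
Fb4 -> D4
Eb5 -> C#5
Gb6 -> E6
Bb5 -> G#5
Cb6 -> A5

A2 B2 D4 C#5 E6 G#5 A5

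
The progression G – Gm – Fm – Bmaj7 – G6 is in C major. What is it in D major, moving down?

A Am Gm C#maj7 A6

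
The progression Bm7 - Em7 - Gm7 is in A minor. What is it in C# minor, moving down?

D#m7 G#m7 Bm7

A minor down to C# minor is a minor sixth; each chord root moves by that interval while the quality stays the same.
Bm7: root B down a minor sixth → D#, giving D#m7.
Em7: root E down a minor sixth → G#, giving G#m7.
Gm7: root G down a minor sixth → B, giving Bm7.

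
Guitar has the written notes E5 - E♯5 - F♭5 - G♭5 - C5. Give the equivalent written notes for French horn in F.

First find concert pitch: the guitar sounds a perfect octave below written, so E5 E♯5 F♭5 G♭5 C5 sounds E4 E#4 Fb4 Gb4 C4.
Then write for French horn in F: it sounds a perfect fifth below written, so the part must be a perfect fifth above concert.
E4 → B4
E#4 → B#4
Fb4 → Cb5
Gb4 → Db5
C4 → G4

B4 B#4 Cb5 Db5 G4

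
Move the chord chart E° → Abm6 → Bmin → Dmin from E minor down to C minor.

C° Fbm6 Gmin Bbmin

E minor down to C minor is a major third; each chord root moves by that interval while the quality stays the same.
E°: root E down a major third → C, giving C°.
Abm6: root Ab down a major third → Fb, giving Fbm6.
Bmin: root B down a major third → G, giving Gmin.
Dmin: root D down a major third → Bb, giving Bbmin.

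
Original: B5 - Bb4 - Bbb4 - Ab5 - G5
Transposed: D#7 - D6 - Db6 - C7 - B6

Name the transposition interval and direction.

up a major tenth

Take the first pair: B5 → D#7. B to D spans 10 letter names, so the interval is some kind of tenth.
B5 to D#7 is 16 semitones, which makes it a major tenth; the second version is higher, so the direction is up.
Checking another pair — G5 → B6 — gives the same interval.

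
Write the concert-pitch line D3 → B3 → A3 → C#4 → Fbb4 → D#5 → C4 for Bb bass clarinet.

E4 C#5 B4 D#5 Gbb5 E#6 D5

Written C4 sounds as Bb2 on the Bb bass clarinet, so concert pitches are written a major ninth up.
D3 -> E4
B3 -> C#5
A3 -> B4
C#4 -> D#5
Fbb4 -> Gbb5
D#5 -> E#6
C4 -> D5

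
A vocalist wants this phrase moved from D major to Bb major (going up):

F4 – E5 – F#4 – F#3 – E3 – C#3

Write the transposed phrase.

Db5 C6 D5 D4 C4 A3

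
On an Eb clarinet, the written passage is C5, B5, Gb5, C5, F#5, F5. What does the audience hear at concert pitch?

Eb5 D6 Bbb5 Eb5 A5 Ab5

Written C4 on the Eb clarinet sounds as Eb4, a minor third higher; apply that shift to every note.
C5 becomes Eb5
B5 becomes D6
Gb5 becomes Bbb5
C5 becomes Eb5
F#5 becomes A5
F5 becomes Ab5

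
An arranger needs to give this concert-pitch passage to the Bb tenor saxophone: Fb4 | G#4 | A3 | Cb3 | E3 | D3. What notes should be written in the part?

Written C4 sounds as Bb2 on the Bb tenor saxophone, so concert pitches are written a major ninth up.
Fb4 becomes Gb5
G#4 becomes A#5
A3 becomes B4
Cb3 becomes Db4
E3 becomes F#4
D3 becomes E4

Gb5 A#5 B4 Db4 F#4 E4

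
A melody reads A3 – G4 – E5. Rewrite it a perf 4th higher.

D4 C5 A5

A3: a fourth up reaches D, and 5 semitones makes it D4.
A perfect fourth up from G4 gives C5.
A perfect fourth up from E5 gives A5.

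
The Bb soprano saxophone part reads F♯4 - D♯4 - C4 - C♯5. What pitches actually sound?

Written C4 on the Bb soprano saxophone sounds as Bb3, a major second lower; apply that shift to every note.
F#4 becomes E4
D#4 becomes C#4
C4 becomes Bb3
C#5 becomes B4

E4 C#4 Bb3 B4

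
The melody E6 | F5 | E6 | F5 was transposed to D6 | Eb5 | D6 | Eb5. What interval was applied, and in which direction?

down a major second

Take the first pair: E6 → D6. E to D spans 2 letter names, so the interval is some kind of second.
D6 to E6 is 2 semitones, which makes it a major second; the second version is lower, so the direction is down.
Checking another pair — F5 → Eb5 — gives the same interval.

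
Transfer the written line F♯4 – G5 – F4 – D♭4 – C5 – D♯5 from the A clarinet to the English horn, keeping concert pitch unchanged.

A#4 B5 A4 F4 E5 F##5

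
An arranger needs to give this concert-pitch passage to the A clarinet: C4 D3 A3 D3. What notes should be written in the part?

Written C4 sounds as A3 on the A clarinet, so concert pitches are written a minor third up.
C4 becomes Eb4
D3 becomes F3
A3 becomes C4
D3 becomes F3

Eb4 F3 C4 F3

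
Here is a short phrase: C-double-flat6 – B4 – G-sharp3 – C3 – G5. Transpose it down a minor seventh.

Cbb6 to Dbb5
B4 to C#4
G#3 to A#2
C3 to D2
G5 to A4

Dbb5 C#4 A#2 D2 A4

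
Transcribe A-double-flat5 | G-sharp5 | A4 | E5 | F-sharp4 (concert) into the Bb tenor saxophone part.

The Bb tenor saxophone sounds a major ninth below written, so the written part must be a major ninth above concert — transpose each note up.
Abb5 gives Bbb6
G#5 gives A#6
A4 gives B5
E5 gives F#6
F#4 gives G#5

Bbb6 A#6 B5 F#6 G#5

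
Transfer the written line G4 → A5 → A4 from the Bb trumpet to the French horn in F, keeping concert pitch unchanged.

First find concert pitch: the Bb trumpet sounds a major second below written, so G4 A5 A4 sounds F4 G5 G4.
Then write for French horn in F: it sounds a perfect fifth below written, so the part must be a perfect fifth above concert.
F4 → C5
G5 → D6
G4 → D5

C5 D6 D5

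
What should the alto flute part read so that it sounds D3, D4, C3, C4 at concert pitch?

Written C4 sounds as G3 on the alto flute, so concert pitches are written a perfect fourth up.
D3 -> G3
D4 -> G4
C3 -> F3
C4 -> F4

G3 G4 F3 F4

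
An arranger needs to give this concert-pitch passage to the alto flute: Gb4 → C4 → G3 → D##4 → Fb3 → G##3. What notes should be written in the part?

Cb5 F4 C4 G##4 Bbb3 C##4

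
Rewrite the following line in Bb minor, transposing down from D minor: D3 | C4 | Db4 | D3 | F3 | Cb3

Bb2 Ab3 Bbb3 Bb2 Db3 Abb2

From D down to Bb is a major third; apply that to each pitch.
D3 becomes Bb2
C4 becomes Ab3
Db4 becomes Bbb3
D3 becomes Bb2
F3 becomes Db3
Cb3 becomes Abb2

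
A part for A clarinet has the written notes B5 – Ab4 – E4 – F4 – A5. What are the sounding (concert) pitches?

G#5 F4 C#4 D4 F#5

The A clarinet sounds a minor third below written, so transpose each written note down a minor third.
B5 becomes G#5
Ab4 becomes F4
E4 becomes C#4
F4 becomes D4
A5 becomes F#5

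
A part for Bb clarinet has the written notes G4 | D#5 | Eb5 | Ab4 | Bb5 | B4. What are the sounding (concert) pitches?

F4 C#5 Db5 Gb4 Ab5 A4

The Bb clarinet sounds a major second below written, so transpose each written note down a major second.
G4 → F4
D#5 → C#5
Eb5 → Db5
Ab4 → Gb4
Bb5 → Ab5
B4 → A4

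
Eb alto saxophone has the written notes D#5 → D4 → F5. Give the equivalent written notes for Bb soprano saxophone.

G#4 G3 Bb4

First find concert pitch: the Eb alto saxophone sounds a major sixth below written, so D#5 D4 F5 sounds F#4 F3 Ab4.
Then write for Bb soprano saxophone: it sounds a major second below written, so the part must be a major second above concert.
F#4 → G#4
F3 → G3
Ab4 → Bb4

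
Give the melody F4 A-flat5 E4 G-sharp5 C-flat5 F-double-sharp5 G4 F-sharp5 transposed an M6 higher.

F4 gives D5
Ab5 gives F6
E4 gives C#5
G#5 gives E#6
Cb5 gives Ab5
F##5 gives D##6
G4 gives E5
F#5 gives D#6

D5 F6 C#5 E#6 Ab5 D##6 E5 D#6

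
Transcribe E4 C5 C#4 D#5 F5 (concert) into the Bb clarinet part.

Written C4 sounds as Bb3 on the Bb clarinet, so concert pitches are written a major second up.
E4 -> F#4
C5 -> D5
C#4 -> D#4
D#5 -> E#5
F5 -> G5

F#4 D5 D#4 E#5 G5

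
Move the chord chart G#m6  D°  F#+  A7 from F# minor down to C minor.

F# minor down to C minor is an augmented fourth; each chord root moves by that interval while the quality stays the same.
G#m6: root G# down an augmented fourth → D, giving Dm6.
D°: root D down an augmented fourth → Ab, giving Ab°.
F#+: root F# down an augmented fourth → C, giving C+.
A7: root A down an augmented fourth → Eb, giving Eb7.

Dm6 Ab° C+ Eb7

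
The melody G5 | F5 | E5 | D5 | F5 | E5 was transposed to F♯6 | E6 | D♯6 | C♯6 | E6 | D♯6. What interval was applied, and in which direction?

up a major seventh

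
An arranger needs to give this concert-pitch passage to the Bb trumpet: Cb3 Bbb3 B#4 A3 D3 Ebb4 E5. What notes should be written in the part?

The Bb trumpet sounds a major second below written, so the written part must be a major second above concert — transpose each note up.
Cb3 to Db3
Bbb3 to Cb4
B#4 to C##5
A3 to B3
D3 to E3
Ebb4 to Fb4
E5 to F#5

Db3 Cb4 C##5 B3 E3 Fb4 F#5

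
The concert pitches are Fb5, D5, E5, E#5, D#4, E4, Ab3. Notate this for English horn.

Cb6 A5 B5 B#5 A#4 B4 Eb4

Written C4 sounds as F3 on the English horn, so concert pitches are written a perfect fifth up.
Fb5 to Cb6
D5 to A5
E5 to B5
E#5 to B#5
D#4 to A#4
E4 to B4
Ab3 to Eb4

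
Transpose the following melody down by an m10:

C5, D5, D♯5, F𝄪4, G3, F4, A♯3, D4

A3 B3 B#3 D##3 E2 D3 F##2 B2

C5: a tenth down reaches A, and 15 semitones makes it A3.
D5: a tenth down reaches B, and 15 semitones makes it B3.
A minor tenth down from D#5 gives B#3.
F##4: a tenth down reaches D, and 15 semitones makes it D##3.
A minor tenth down from G3 gives E2.
A minor tenth down from F4 gives D3.
A minor tenth down from A#3 gives F##2.
A minor tenth down from D4 gives B2.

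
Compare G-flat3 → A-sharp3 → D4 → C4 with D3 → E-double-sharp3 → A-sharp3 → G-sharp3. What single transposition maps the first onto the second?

down a diminished fourth

Take the first pair: Gb3 → D3. G to D spans 4 letter names, so the interval is some kind of fourth.
D3 to Gb3 is 4 semitones, which makes it a diminished fourth; the second version is lower, so the direction is down.
Checking another pair — C4 → G#3 — gives the same interval.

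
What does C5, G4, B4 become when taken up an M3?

E5 B4 D#5

C5 gives E5
G4 gives B4
B4 gives D#5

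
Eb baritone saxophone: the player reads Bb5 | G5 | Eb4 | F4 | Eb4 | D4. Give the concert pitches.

Db4 Bb3 Gb2 Ab2 Gb2 F2

Written C4 on the Eb baritone saxophone sounds as Eb2, a major thirteenth lower; apply that shift to every note.
Bb5 gives Db4
G5 gives Bb3
Eb4 gives Gb2
F4 gives Ab2
Eb4 gives Gb2
D4 gives F2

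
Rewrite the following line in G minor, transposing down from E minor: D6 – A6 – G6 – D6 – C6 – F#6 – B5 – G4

E minor to G minor down is a major sixth, so every note moves down by that interval.
D6 becomes F5
A6 becomes C6
G6 becomes Bb5
D6 becomes F5
C6 becomes Eb5
F#6 becomes A5
B5 becomes D5
G4 becomes Bb3

F5 C6 Bb5 F5 Eb5 A5 D5 Bb3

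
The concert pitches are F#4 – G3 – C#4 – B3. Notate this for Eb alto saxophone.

D#5 E4 A#4 G#4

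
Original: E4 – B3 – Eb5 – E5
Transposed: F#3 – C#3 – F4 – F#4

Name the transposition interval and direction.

down a minor seventh

From E4 to F#3 is 7 letter names — a seventh of some quality.
F#3 to E4 is 10 semitones, which makes it a minor seventh; the second version is lower, so the direction is down.
Checking another pair — E5 → F#4 — gives the same interval.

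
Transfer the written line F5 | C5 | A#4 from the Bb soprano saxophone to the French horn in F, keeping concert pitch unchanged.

First find concert pitch: the Bb soprano saxophone sounds a major second below written, so F5 C5 A#4 sounds Eb5 Bb4 G#4.
Then write for French horn in F: it sounds a perfect fifth below written, so the part must be a perfect fifth above concert.
Eb5 → Bb5
Bb4 → F5
G#4 → D#5

Bb5 F5 D#5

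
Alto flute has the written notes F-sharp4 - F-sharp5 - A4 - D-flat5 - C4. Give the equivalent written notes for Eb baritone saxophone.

First find concert pitch: the alto flute sounds a perfect fourth below written, so F-sharp4 F-sharp5 A4 D-flat5 C4 sounds C#4 C#5 E4 Ab4 G3.
Then write for Eb baritone saxophone: it sounds a major thirteenth below written, so the part must be a major thirteenth above concert.
C#4 → A#5
C#5 → A#6
E4 → C#6
Ab4 → F6
G3 → E5

A#5 A#6 C#6 F6 E5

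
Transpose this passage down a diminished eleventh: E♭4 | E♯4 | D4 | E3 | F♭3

B2 B##2 A#2 B#1 C2

Eb4: an eleventh down reaches B, and 16 semitones makes it B2.
A diminished eleventh down from E#4 gives B##2.
D4: an eleventh down reaches A, and 16 semitones makes it A#2.
A diminished eleventh down from E3 gives B#1.
Fb3 down a diminished eleventh is C2.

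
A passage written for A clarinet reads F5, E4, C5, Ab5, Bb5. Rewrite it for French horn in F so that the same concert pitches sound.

A5 G#4 E5 C6 D6

First find concert pitch: the A clarinet sounds a minor third below written, so F5 E4 C5 Ab5 Bb5 sounds D5 C#4 A4 F5 G5.
Then write for French horn in F: it sounds a perfect fifth below written, so the part must be a perfect fifth above concert.
D5 → A5
C#4 → G#4
A4 → E5
F5 → C6
G5 → D6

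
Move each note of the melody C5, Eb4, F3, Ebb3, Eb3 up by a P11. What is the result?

F6 Ab5 Bb4 Abb4 Ab4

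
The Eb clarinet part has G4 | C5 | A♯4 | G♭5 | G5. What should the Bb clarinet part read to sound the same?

C5 F5 D#5 Cb6 C6

First find concert pitch: the Eb clarinet sounds a minor third above written, so G4 C5 A♯4 G♭5 G5 sounds Bb4 Eb5 C#5 Bbb5 Bb5.
Then write for Bb clarinet: it sounds a major second below written, so the part must be a major second above concert.
Bb4 → C5
Eb5 → F5
C#5 → D#5
Bbb5 → Cb6
Bb5 → C6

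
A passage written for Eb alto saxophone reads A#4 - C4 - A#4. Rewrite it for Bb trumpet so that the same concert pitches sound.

D#4 F3 D#4

First find concert pitch: the Eb alto saxophone sounds a major sixth below written, so A#4 C4 A#4 sounds C#4 Eb3 C#4.
Then write for Bb trumpet: it sounds a major second below written, so the part must be a major second above concert.
C#4 → D#4
Eb3 → F3
C#4 → D#4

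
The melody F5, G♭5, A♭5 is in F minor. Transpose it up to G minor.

F minor to G minor up is a major second, so every note moves up by that interval.
F5 becomes G5
Gb5 becomes Ab5
Ab5 becomes Bb5

G5 Ab5 Bb5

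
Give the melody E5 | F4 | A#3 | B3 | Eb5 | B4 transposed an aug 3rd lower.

Cb5 Dbb4 F3 Gb3 Cbb5 Gb4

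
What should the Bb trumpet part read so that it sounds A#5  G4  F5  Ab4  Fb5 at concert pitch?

B#5 A4 G5 Bb4 Gb5

Written C4 sounds as Bb3 on the Bb trumpet, so concert pitches are written a major second up.
A#5 gives B#5
G4 gives A4
F5 gives G5
Ab4 gives Bb4
Fb5 gives Gb5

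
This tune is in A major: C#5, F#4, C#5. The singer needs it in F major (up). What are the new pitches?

A5 D5 A5

From A up to F is a minor sixth; apply that to each pitch.
C#5 -> A5
F#4 -> D5
C#5 -> A5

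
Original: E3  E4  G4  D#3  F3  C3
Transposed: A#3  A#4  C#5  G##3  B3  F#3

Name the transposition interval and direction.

Take the first pair: E3 → A#3. E to A spans 4 letter names, so the interval is some kind of fourth.
E3 to A#3 is 6 semitones, which makes it an augmented fourth; the second version is higher, so the direction is up.
Checking another pair — C3 → F#3 — gives the same interval.

up an augmented fourth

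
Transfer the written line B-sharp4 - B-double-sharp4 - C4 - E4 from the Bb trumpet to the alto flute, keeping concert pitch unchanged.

First find concert pitch: the Bb trumpet sounds a major second below written, so B-sharp4 B-double-sharp4 C4 E4 sounds A#4 A##4 Bb3 D4.
Then write for alto flute: it sounds a perfect fourth below written, so the part must be a perfect fourth above concert.
A#4 → D#5
A##4 → D##5
Bb3 → Eb4
D4 → G4

D#5 D##5 Eb4 G4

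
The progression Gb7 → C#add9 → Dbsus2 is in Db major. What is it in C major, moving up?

F7 B#add9 Csus2

Db major up to C major is a major seventh; each chord root moves by that interval while the quality stays the same.
Gb7: root Gb up a major seventh → F, giving F7.
C#add9: root C# up a major seventh → B#, giving B#add9.
Dbsus2: root Db up a major seventh → C, giving Csus2.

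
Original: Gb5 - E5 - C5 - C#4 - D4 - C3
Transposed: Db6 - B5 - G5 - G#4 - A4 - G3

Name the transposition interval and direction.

up a perfect fifth

From Gb5 to Db6 is 5 letter names — a fifth of some quality.
Gb5 to Db6 is 7 semitones, which makes it a perfect fifth; the second version is higher, so the direction is up.
Checking another pair — C3 → G3 — gives the same interval.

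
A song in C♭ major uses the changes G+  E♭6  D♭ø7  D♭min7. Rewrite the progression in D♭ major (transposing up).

A+ F6 Ebø7 Ebmin7

C♭ major up to D♭ major is a major second; each chord root moves by that interval while the quality stays the same.
G+: root G up a major second → A, giving A+.
E♭6: root E♭ up a major second → F, giving F6.
D♭ø7: root D♭ up a major second → Eb, giving Ebø7.
D♭min7: root D♭ up a major second → Eb, giving Ebmin7.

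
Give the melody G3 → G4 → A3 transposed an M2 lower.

F3 F4 G3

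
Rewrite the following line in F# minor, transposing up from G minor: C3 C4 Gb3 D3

From G up to F# is a major seventh; apply that to each pitch.
C3 becomes B3
C4 becomes B4
Gb3 becomes F4
D3 becomes C#4

B3 B4 F4 C#4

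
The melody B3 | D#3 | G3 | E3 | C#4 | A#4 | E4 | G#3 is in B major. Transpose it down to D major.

D3 F#2 Bb2 G2 E3 C#4 G3 B2

B major to D major down is a major sixth, so every note moves down by that interval.
B3 becomes D3
D#3 becomes F#2
G3 becomes Bb2
E3 becomes G2
C#4 becomes E3
A#4 becomes C#4
E4 becomes G3
G#3 becomes B2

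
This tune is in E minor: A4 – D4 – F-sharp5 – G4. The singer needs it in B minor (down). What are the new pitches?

E4 A3 C#5 D4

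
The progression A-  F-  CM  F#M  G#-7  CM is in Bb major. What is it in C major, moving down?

B- G- DM G#M A#-7 DM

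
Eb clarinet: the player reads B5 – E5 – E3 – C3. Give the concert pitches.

The Eb clarinet sounds a minor third above written, so transpose each written note up a minor third.
B5 -> D6
E5 -> G5
E3 -> G3
C3 -> Eb3

D6 G5 G3 Eb3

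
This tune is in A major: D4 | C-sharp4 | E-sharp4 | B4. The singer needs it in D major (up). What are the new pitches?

G4 F#4 A#4 E5

From A up to D is a perfect fourth; apply that to each pitch.
D4 becomes G4
C#4 becomes F#4
E#4 becomes A#4
B4 becomes E5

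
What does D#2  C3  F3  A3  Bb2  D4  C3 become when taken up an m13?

B3 Ab4 Db5 F5 Gb4 Bb5 Ab4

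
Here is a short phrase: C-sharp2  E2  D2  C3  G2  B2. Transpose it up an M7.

C#2 becomes B#2
E2 becomes D#3
D2 becomes C#3
C3 becomes B3
G2 becomes F#3
B2 becomes A#3

B#2 D#3 C#3 B3 F#3 A#3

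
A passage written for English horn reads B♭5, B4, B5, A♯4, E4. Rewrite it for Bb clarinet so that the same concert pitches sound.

First find concert pitch: the English horn sounds a perfect fifth below written, so B♭5 B4 B5 A♯4 E4 sounds Eb5 E4 E5 D#4 A3.
Then write for Bb clarinet: it sounds a major second below written, so the part must be a major second above concert.
Eb5 → F5
E4 → F#4
E5 → F#5
D#4 → E#4
A3 → B3

F5 F#4 F#5 E#4 B3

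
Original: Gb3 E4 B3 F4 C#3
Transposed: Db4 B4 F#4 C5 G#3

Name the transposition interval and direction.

From Gb3 to Db4 is 5 letter names — a fifth of some quality.
Gb3 to Db4 is 7 semitones, which makes it a perfect fifth; the second version is higher, so the direction is up.
Checking another pair — C#3 → G#3 — gives the same interval.

up a perfect fifth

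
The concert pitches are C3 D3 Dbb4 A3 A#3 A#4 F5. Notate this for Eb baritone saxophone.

Written C4 sounds as Eb2 on the Eb baritone saxophone, so concert pitches are written a major thirteenth up.
C3 gives A4
D3 gives B4
Dbb4 gives Bbb5
A3 gives F#5
A#3 gives F##5
A#4 gives F##6
F5 gives D7

A4 B4 Bbb5 F#5 F##5 F##6 D7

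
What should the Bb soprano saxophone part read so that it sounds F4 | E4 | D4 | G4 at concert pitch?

G4 F#4 E4 A4

Written C4 sounds as Bb3 on the Bb soprano saxophone, so concert pitches are written a major second up.
F4 becomes G4
E4 becomes F#4
D4 becomes E4
G4 becomes A4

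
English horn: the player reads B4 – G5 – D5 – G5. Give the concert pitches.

E4 C5 G4 C5

Written C4 on the English horn sounds as F3, a perfect fifth lower; apply that shift to every note.
B4 to E4
G5 to C5
D5 to G4
G5 to C5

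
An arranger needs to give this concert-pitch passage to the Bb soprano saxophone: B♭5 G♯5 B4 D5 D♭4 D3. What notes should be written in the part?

C6 A#5 C#5 E5 Eb4 E3

The Bb soprano saxophone sounds a major second below written, so the written part must be a major second above concert — transpose each note up.
Bb5 → C6
G#5 → A#5
B4 → C#5
D5 → E5
Db4 → Eb4
D3 → E3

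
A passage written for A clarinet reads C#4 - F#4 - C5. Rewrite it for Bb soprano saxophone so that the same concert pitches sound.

B#3 E#4 B4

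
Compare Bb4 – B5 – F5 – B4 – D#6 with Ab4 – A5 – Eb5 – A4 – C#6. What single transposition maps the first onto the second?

From Bb4 to Ab4 is 2 letter names — a second of some quality.
Ab4 to Bb4 is 2 semitones, which makes it a major second; the second version is lower, so the direction is down.
Checking another pair — D#6 → C#6 — gives the same interval.

down a major second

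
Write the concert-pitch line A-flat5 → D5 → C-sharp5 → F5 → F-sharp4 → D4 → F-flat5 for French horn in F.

The French horn in F sounds a perfect fifth below written, so the written part must be a perfect fifth above concert — transpose each note up.
Ab5 to Eb6
D5 to A5
C#5 to G#5
F5 to C6
F#4 to C#5
D4 to A4
Fb5 to Cb6

Eb6 A5 G#5 C6 C#5 A4 Cb6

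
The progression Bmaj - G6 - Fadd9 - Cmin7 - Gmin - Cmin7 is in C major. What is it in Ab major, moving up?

Gmaj Eb6 Dbadd9 Abmin7 Ebmin Abmin7

C major up to Ab major is a minor sixth; each chord root moves by that interval while the quality stays the same.
Bmaj: root B up a minor sixth → G, giving Gmaj.
G6: root G up a minor sixth → Eb, giving Eb6.
Fadd9: root F up a minor sixth → Db, giving Dbadd9.
Cmin7: root C up a minor sixth → Ab, giving Abmin7.
Gmin: root G up a minor sixth → Eb, giving Ebmin.
Cmin7: root C up a minor sixth → Ab, giving Abmin7.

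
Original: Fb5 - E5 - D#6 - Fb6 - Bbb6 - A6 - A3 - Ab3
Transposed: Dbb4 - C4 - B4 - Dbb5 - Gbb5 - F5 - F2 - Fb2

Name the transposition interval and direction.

Take the first pair: Fb5 → Dbb4. F to D spans 10 letter names, so the interval is some kind of tenth.
Dbb4 to Fb5 is 16 semitones, which makes it a major tenth; the second version is lower, so the direction is down.
Checking another pair — Ab3 → Fb2 — gives the same interval.

down a major tenth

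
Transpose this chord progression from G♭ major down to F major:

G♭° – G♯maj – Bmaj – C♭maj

G♭ major down to F major is a minor second; each chord root moves by that interval while the quality stays the same.
G♭°: root G♭ down a minor second → F, giving F°.
G♯maj: root G♯ down a minor second → F##, giving F##maj.
Bmaj: root B down a minor second → A#, giving A#maj.
C♭maj: root C♭ down a minor second → Bb, giving Bbmaj.

F° F##maj A#maj Bbmaj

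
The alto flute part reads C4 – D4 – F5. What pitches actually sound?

Written C4 on the alto flute sounds as G3, a perfect fourth lower; apply that shift to every note.
C4 -> G3
D4 -> A3
F5 -> C5

G3 A3 C5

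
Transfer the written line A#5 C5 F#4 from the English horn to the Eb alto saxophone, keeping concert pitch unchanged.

First find concert pitch: the English horn sounds a perfect fifth below written, so A#5 C5 F#4 sounds D#5 F4 B3.
Then write for Eb alto saxophone: it sounds a major sixth below written, so the part must be a major sixth above concert.
D#5 → B#5
F4 → D5
B3 → G#4

B#5 D5 G#4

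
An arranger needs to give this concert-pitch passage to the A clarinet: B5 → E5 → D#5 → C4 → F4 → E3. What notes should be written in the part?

The A clarinet sounds a minor third below written, so the written part must be a minor third above concert — transpose each note up.
B5 to D6
E5 to G5
D#5 to F#5
C4 to Eb4
F4 to Ab4
E3 to G3

D6 G5 F#5 Eb4 Ab4 G3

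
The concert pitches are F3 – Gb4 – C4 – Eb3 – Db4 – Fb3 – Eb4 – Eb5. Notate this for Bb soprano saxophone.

G3 Ab4 D4 F3 Eb4 Gb3 F4 F5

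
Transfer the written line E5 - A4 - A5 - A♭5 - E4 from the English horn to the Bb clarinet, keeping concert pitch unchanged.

B4 E4 E5 Eb5 B3

First find concert pitch: the English horn sounds a perfect fifth below written, so E5 A4 A5 A♭5 E4 sounds A4 D4 D5 Db5 A3.
Then write for Bb clarinet: it sounds a major second below written, so the part must be a major second above concert.
A4 → B4
D4 → E4
D5 → E5
Db5 → Eb5
A3 → B3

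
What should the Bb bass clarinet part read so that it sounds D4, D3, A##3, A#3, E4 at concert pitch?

E5 E4 B##4 B#4 F#5

Written C4 sounds as Bb2 on the Bb bass clarinet, so concert pitches are written a major ninth up.
D4 to E5
D3 to E4
A##3 to B##4
A#3 to B#4
E4 to F#5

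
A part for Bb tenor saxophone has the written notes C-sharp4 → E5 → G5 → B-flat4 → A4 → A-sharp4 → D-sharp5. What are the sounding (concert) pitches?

B2 D4 F4 Ab3 G3 G#3 C#4

Written C4 on the Bb tenor saxophone sounds as Bb2, a major ninth lower; apply that shift to every note.
C#4 to B2
E5 to D4
G5 to F4
Bb4 to Ab3
A4 to G3
A#4 to G#3
D#5 to C#4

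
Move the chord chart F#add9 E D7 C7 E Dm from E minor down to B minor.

E minor down to B minor is a perfect fourth; each chord root moves by that interval while the quality stays the same.
F#add9: root F# down a perfect fourth → C#, giving C#add9.
E: root E down a perfect fourth → B, giving B.
D7: root D down a perfect fourth → A, giving A7.
C7: root C down a perfect fourth → G, giving G7.
E: root E down a perfect fourth → B, giving B.
Dm: root D down a perfect fourth → A, giving Am.

C#add9 B A7 G7 B Am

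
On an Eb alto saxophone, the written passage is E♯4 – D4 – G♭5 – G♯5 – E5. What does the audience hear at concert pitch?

G#3 F3 Bbb4 B4 G4

Written C4 on the Eb alto saxophone sounds as Eb3, a major sixth lower; apply that shift to every note.
E#4 to G#3
D4 to F3
Gb5 to Bbb4
G#5 to B4
E5 to G4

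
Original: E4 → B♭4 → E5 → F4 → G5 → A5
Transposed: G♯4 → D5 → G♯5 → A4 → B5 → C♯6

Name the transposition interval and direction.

Take the first pair: E4 → G#4. E to G spans 3 letter names, so the interval is some kind of third.
E4 to G#4 is 4 semitones, which makes it a major third; the second version is higher, so the direction is up.
Checking another pair — A5 → C#6 — gives the same interval.

up a major third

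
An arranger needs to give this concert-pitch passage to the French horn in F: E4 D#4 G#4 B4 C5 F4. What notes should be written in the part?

B4 A#4 D#5 F#5 G5 C5

Written C4 sounds as F3 on the French horn in F, so concert pitches are written a perfect fifth up.
E4 → B4
D#4 → A#4
G#4 → D#5
B4 → F#5
C5 → G5
F4 → C5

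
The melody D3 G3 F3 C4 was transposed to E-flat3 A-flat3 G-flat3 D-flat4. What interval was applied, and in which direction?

up a minor second

Take the first pair: D3 → Eb3. D to E spans 2 letter names, so the interval is some kind of second.
D3 to Eb3 is 1 semitone, which makes it a minor second; the second version is higher, so the direction is up.
Checking another pair — C4 → Db4 — gives the same interval.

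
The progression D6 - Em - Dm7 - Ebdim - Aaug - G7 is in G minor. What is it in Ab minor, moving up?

G minor up to Ab minor is a minor second; each chord root moves by that interval while the quality stays the same.
D6: root D up a minor second → Eb, giving Eb6.
Em: root E up a minor second → F, giving Fm.
Dm7: root D up a minor second → Eb, giving Ebm7.
Ebdim: root Eb up a minor second → Fb, giving Fbdim.
Aaug: root A up a minor second → Bb, giving Bbaug.
G7: root G up a minor second → Ab, giving Ab7.

Eb6 Fm Ebm7 Fbdim Bbaug Ab7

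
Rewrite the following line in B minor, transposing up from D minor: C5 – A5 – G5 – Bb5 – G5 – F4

D minor to B minor up is a major sixth, so every note moves up by that interval.
C5 to A5
A5 to F#6
G5 to E6
Bb5 to G6
G5 to E6
F4 to D5

A5 F#6 E6 G6 E6 D5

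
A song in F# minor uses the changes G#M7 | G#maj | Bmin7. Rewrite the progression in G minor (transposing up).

AM7 Amaj Cmin7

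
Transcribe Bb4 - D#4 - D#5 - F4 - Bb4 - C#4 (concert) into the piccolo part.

Bb3 D#3 D#4 F3 Bb3 C#3

Written C4 sounds as C5 on the piccolo, so concert pitches are written a perfect octave down.
Bb4 -> Bb3
D#4 -> D#3
D#5 -> D#4
F4 -> F3
Bb4 -> Bb3
C#4 -> C#3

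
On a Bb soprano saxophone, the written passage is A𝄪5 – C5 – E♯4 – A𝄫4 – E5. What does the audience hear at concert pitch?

G##5 Bb4 D#4 Gbb4 D5

The Bb soprano saxophone sounds a major second below written, so transpose each written note down a major second.
A##5 gives G##5
C5 gives Bb4
E#4 gives D#4
Abb4 gives Gbb4
E5 gives D5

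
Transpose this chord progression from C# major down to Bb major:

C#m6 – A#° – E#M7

Bbm6 G° DM7

C# major down to Bb major is an augmented second; each chord root moves by that interval while the quality stays the same.
C#m6: root C# down an augmented second → Bb, giving Bbm6.
A#°: root A# down an augmented second → G, giving G°.
E#M7: root E# down an augmented second → D, giving DM7.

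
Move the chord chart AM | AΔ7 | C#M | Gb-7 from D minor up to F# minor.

D minor up to F# minor is a major third; each chord root moves by that interval while the quality stays the same.
AM: root A up a major third → C#, giving C#M.
AΔ7: root A up a major third → C#, giving C#Δ7.
C#M: root C# up a major third → E#, giving E#M.
Gb-7: root Gb up a major third → Bb, giving Bb-7.

C#M C#Δ7 E#M Bb-7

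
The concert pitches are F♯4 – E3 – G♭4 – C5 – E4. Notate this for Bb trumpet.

G#4 F#3 Ab4 D5 F#4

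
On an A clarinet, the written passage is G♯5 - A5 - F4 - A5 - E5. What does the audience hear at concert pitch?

E#5 F#5 D4 F#5 C#5

Written C4 on the A clarinet sounds as A3, a minor third lower; apply that shift to every note.
G#5 becomes E#5
A5 becomes F#5
F4 becomes D4
A5 becomes F#5
E5 becomes C#5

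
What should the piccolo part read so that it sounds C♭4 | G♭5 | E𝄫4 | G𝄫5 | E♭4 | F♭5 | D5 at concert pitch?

Cb3 Gb4 Ebb3 Gbb4 Eb3 Fb4 D4

The piccolo sounds a perfect octave above written, so the written part must be a perfect octave below concert — transpose each note down.
Cb4 gives Cb3
Gb5 gives Gb4
Ebb4 gives Ebb3
Gbb5 gives Gbb4
Eb4 gives Eb3
Fb5 gives Fb4
D5 gives D4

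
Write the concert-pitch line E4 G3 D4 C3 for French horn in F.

B4 D4 A4 G3

Written C4 sounds as F3 on the French horn in F, so concert pitches are written a perfect fifth up.
E4 → B4
G3 → D4
D4 → A4
C3 → G3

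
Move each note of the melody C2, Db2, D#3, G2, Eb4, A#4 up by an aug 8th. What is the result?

An augmented octave up from C2 gives C#3.
Db2: an octave up reaches D, and 13 semitones makes it D3.
An augmented octave up from D#3 gives D##4.
G2 up an augmented octave is G#3.
Eb4: an octave up reaches E, and 13 semitones makes it E5.
A#4: an octave up reaches A, and 13 semitones makes it A##5.

C#3 D3 D##4 G#3 E5 A##5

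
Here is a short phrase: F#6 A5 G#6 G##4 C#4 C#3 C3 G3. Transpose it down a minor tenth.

A minor tenth down from F#6 gives D#5.
A5: a tenth down reaches F, and 15 semitones makes it F#4.
G#6 down a minor tenth is E#5.
G##4 down a minor tenth is E##3.
A minor tenth down from C#4 gives A#2.
A minor tenth down from C#3 gives A#1.
C3: a tenth down reaches A, and 15 semitones makes it A1.
G3: a tenth down reaches E, and 15 semitones makes it E2.

D#5 F#4 E#5 E##3 A#2 A#1 A1 E2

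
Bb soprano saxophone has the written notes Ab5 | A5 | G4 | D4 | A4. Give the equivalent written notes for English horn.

Db6 D6 C5 G4 D5

First find concert pitch: the Bb soprano saxophone sounds a major second below written, so Ab5 A5 G4 D4 A4 sounds Gb5 G5 F4 C4 G4.
Then write for English horn: it sounds a perfect fifth below written, so the part must be a perfect fifth above concert.
Gb5 → Db6
G5 → D6
F4 → C5
C4 → G4
G4 → D5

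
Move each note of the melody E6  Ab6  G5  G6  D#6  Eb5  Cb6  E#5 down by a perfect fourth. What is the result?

E6: a fourth down reaches B, and 5 semitones makes it B5.
Ab6 down a perfect fourth is Eb6.
G5: a fourth down reaches D, and 5 semitones makes it D5.
A perfect fourth down from G6 gives D6.
A perfect fourth down from D#6 gives A#5.
Eb5 down a perfect fourth is Bb4.
Cb6 down a perfect fourth is Gb5.
E#5 down a perfect fourth is B#4.

B5 Eb6 D5 D6 A#5 Bb4 Gb5 B#4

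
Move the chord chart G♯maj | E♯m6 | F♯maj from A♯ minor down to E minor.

Dmaj Bm6 Cmaj

A♯ minor down to E minor is an augmented fourth; each chord root moves by that interval while the quality stays the same.
G♯maj: root G♯ down an augmented fourth → D, giving Dmaj.
E♯m6: root E♯ down an augmented fourth → B, giving Bm6.
F♯maj: root F♯ down an augmented fourth → C, giving Cmaj.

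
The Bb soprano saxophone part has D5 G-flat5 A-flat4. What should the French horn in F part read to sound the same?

G5 Cb6 Db5

First find concert pitch: the Bb soprano saxophone sounds a major second below written, so D5 G-flat5 A-flat4 sounds C5 Fb5 Gb4.
Then write for French horn in F: it sounds a perfect fifth below written, so the part must be a perfect fifth above concert.
C5 → G5
Fb5 → Cb6
Gb4 → Db5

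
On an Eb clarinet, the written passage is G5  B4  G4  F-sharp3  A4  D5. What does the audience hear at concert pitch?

Bb5 D5 Bb4 A3 C5 F5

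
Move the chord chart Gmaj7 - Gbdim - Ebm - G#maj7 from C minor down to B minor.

C minor down to B minor is a minor second; each chord root moves by that interval while the quality stays the same.
Gmaj7: root G down a minor second → F#, giving F#maj7.
Gbdim: root Gb down a minor second → F, giving Fdim.
Ebm: root Eb down a minor second → D, giving Dm.
G#maj7: root G# down a minor second → F##, giving F##maj7.

F#maj7 Fdim Dm F##maj7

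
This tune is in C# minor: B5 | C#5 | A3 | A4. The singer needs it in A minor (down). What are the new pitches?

C# minor to A minor down is a major third, so every note moves down by that interval.
B5 gives G5
C#5 gives A4
A3 gives F3
A4 gives F4

G5 A4 F3 F4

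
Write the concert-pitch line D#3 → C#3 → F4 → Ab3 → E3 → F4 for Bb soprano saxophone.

The Bb soprano saxophone sounds a major second below written, so the written part must be a major second above concert — transpose each note up.
D#3 -> E#3
C#3 -> D#3
F4 -> G4
Ab3 -> Bb3
E3 -> F#3
F4 -> G4

E#3 D#3 G4 Bb3 F#3 G4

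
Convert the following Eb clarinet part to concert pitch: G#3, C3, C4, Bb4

B3 Eb3 Eb4 Db5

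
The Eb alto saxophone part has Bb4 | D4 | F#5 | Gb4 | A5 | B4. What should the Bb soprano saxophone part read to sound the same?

Eb4 G3 B4 Cb4 D5 E4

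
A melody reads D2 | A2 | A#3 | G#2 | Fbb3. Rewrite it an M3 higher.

A major third up from D2 gives F#2.
A2: a third up reaches C, and 4 semitones makes it C#3.
A#3: a third up reaches C, and 4 semitones makes it C##4.
G#2 up a major third is B#2.
Fbb3 up a major third is Abb3.

F#2 C#3 C##4 B#2 Abb3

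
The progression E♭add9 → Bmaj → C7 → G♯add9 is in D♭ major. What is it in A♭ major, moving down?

Bbadd9 F#maj G7 D#add9

D♭ major down to A♭ major is a perfect fourth; each chord root moves by that interval while the quality stays the same.
E♭add9: root E♭ down a perfect fourth → Bb, giving Bbadd9.
Bmaj: root B down a perfect fourth → F#, giving F#maj.
C7: root C down a perfect fourth → G, giving G7.
G♯add9: root G♯ down a perfect fourth → D#, giving D#add9.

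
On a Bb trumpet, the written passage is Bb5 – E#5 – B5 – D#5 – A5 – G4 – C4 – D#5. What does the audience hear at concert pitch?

Written C4 on the Bb trumpet sounds as Bb3, a major second lower; apply that shift to every note.
Bb5 -> Ab5
E#5 -> D#5
B5 -> A5
D#5 -> C#5
A5 -> G5
G4 -> F4
C4 -> Bb3
D#5 -> C#5

Ab5 D#5 A5 C#5 G5 F4 Bb3 C#5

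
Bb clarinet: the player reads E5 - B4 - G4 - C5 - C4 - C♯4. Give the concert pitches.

D5 A4 F4 Bb4 Bb3 B3

The Bb clarinet sounds a major second below written, so transpose each written note down a major second.
E5 gives D5
B4 gives A4
G4 gives F4
C5 gives Bb4
C4 gives Bb3
C#4 gives B3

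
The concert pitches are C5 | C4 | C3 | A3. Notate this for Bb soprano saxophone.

D5 D4 D3 B3

The Bb soprano saxophone sounds a major second below written, so the written part must be a major second above concert — transpose each note up.
C5 → D5
C4 → D4
C3 → D3
A3 → B3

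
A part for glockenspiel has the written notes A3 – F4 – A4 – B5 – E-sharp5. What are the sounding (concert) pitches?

A5 F6 A6 B7 E#7

Written C4 on the glockenspiel sounds as C6, a perfect fifteenth higher; apply that shift to every note.
A3 -> A5
F4 -> F6
A4 -> A6
B5 -> B7
E#5 -> E#7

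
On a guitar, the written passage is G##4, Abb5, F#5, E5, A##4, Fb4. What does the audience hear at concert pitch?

Written C4 on the guitar sounds as C3, a perfect octave lower; apply that shift to every note.
G##4 becomes G##3
Abb5 becomes Abb4
F#5 becomes F#4
E5 becomes E4
A##4 becomes A##3
Fb4 becomes Fb3

G##3 Abb4 F#4 E4 A##3 Fb3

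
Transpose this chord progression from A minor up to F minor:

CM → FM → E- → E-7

A minor up to F minor is a minor sixth; each chord root moves by that interval while the quality stays the same.
CM: root C up a minor sixth → Ab, giving AbM.
FM: root F up a minor sixth → Db, giving DbM.
E-: root E up a minor sixth → C, giving C-.
E-7: root E up a minor sixth → C, giving C-7.

AbM DbM C- C-7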